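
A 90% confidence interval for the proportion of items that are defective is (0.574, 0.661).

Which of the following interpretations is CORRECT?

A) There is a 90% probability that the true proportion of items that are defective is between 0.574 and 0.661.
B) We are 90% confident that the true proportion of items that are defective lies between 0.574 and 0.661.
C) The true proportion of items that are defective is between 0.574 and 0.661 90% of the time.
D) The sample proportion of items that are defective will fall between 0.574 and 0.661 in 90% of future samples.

A confidence interval represents our confidence in the procedure, not a probability statement about the parameter.

Key concept: If we repeated this sampling process many times and computed a 90% CI each time, about 90% of those intervals would contain the true population parameter.

For this specific interval (0.574, 0.661):
- Midpoint (point estimate): 0.6175
- Margin of error: 0.0435

The correct interpretation is the one stating confidence that the true parameter lies in the interval — option B.

B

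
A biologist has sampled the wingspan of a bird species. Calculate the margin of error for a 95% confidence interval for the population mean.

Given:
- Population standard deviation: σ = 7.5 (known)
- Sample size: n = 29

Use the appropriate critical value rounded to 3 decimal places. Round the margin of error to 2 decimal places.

The population standard deviation σ is known, so use the z-interval margin of error formula.

For 95% confidence, z* = 1.96 (from standard normal table)

Margin of error formula for z-interval: E = z* × σ/√n

E = 1.96 × 7.5/√29
  = 1.96 × 1.392715
  = 2.7297

Rounded to 2 decimal places:

2.73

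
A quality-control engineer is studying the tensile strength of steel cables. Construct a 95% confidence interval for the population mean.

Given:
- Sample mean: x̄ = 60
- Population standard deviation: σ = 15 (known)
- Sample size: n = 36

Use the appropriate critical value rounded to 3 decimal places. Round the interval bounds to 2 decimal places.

The population standard deviation σ is known, so use a z-interval (standard normal critical value).

For 95% confidence, z* = 1.96 (from standard normal table)

Standard error: SE = σ/√n = 15/√36 = 2.500000

Margin of error: E = z* × SE = 1.96 × 2.500000 = 4.9000

Z-interval: x̄ ± E = 60 ± 4.9000 = (55.1000, 64.9000)

Rounded to 2 decimal places:

(55.10, 64.90)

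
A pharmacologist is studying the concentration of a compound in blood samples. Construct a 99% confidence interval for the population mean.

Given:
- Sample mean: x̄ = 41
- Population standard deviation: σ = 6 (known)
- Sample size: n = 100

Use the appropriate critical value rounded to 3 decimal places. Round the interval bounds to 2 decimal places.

The population standard deviation σ is known, so use a z-interval (standard normal critical value).

For 99% confidence, z* = 2.576 (from standard normal table)

Standard error: SE = σ/√n = 6/√100 = 0.600000

Margin of error: E = z* × SE = 2.576 × 0.600000 = 1.5456

Z-interval: x̄ ± E = 41 ± 1.5456 = (39.4544, 42.5456)

Rounded to 2 decimal places:

(39.45, 42.55)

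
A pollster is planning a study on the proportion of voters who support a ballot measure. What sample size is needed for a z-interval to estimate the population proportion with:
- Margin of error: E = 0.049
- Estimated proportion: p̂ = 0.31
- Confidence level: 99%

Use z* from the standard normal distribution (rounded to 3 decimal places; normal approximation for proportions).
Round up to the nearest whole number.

Using z* for proportion z-interval (normal approximation).

For 99% confidence, z* = 2.576 (from standard normal table)

Sample size formula for proportion z-interval: n = z*²p̂(1-p̂)/E²

n = 2.576² × 0.31 × 0.69 / 0.049²
  = 6.635776 × 0.2139 / 0.002401
  = 591.1672

Round up to the nearest whole number: n = 592

592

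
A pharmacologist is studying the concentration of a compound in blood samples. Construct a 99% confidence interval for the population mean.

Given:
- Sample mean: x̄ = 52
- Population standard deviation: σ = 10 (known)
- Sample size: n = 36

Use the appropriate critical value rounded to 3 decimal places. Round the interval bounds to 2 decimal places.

The population standard deviation σ is known, so use a z-interval (standard normal critical value).

For 99% confidence, z* = 2.576 (from standard normal table)

Standard error: SE = σ/√n = 10/√36 = 1.666667

Margin of error: E = z* × SE = 2.576 × 1.666667 = 4.2933

Z-interval: x̄ ± E = 52 ± 4.2933 = (47.7067, 56.2933)

Rounded to 2 decimal places:

(47.71, 56.29)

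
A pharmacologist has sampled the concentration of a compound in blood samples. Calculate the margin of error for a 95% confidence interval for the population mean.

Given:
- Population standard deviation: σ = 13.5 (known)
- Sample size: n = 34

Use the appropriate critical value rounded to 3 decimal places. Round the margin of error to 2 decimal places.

The population standard deviation σ is known, so use the z-interval margin of error formula.

For 95% confidence, z* = 1.96 (from standard normal table)

Margin of error formula for z-interval: E = z* × σ/√n

E = 1.96 × 13.5/√34
  = 1.96 × 2.315231
  = 4.5379

Rounded to 2 decimal places:

4.54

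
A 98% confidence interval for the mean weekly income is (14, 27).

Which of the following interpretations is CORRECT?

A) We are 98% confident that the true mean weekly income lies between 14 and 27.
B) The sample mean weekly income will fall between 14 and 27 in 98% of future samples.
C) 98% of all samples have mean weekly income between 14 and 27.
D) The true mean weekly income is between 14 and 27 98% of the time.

A confidence interval represents our confidence in the procedure, not a probability statement about the parameter.

Key concept: If we repeated this sampling process many times and computed a 98% CI each time, about 98% of those intervals would contain the true population parameter.

For this specific interval (14, 27):
- Midpoint (point estimate): 20.5
- Margin of error: 6.5

The correct interpretation is the one stating confidence that the true parameter lies in the interval — option A.

A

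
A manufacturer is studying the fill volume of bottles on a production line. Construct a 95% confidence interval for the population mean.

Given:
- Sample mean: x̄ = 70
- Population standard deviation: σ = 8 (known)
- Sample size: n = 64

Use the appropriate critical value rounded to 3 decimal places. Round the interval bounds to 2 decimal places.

The population standard deviation σ is known, so use a z-interval (standard normal critical value).

For 95% confidence, z* = 1.96 (from standard normal table)

Standard error: SE = σ/√n = 8/√64 = 1.000000

Margin of error: E = z* × SE = 1.96 × 1.000000 = 1.9600

Z-interval: x̄ ± E = 70 ± 1.9600 = (68.0400, 71.9600)

Rounded to 2 decimal places:

(68.04, 71.96)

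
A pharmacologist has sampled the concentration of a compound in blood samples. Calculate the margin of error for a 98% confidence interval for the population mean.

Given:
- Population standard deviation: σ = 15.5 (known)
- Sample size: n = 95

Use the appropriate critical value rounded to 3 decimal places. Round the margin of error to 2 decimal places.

The population standard deviation σ is known, so use the z-interval margin of error formula.

For 98% confidence, z* = 2.326 (from standard normal table)

Margin of error formula for z-interval: E = z* × σ/√n

E = 2.326 × 15.5/√95
  = 2.326 × 1.590266
  = 3.6990

Rounded to 2 decimal places:

3.70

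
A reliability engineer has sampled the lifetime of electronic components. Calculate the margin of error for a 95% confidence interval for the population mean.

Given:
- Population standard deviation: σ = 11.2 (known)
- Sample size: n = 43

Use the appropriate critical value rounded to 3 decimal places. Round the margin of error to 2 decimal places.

The population standard deviation σ is known, so use the z-interval margin of error formula.

For 95% confidence, z* = 1.96 (from standard normal table)

Margin of error formula for z-interval: E = z* × σ/√n

E = 1.96 × 11.2/√43
  = 1.96 × 1.707984
  = 3.3476

Rounded to 2 decimal places:

3.35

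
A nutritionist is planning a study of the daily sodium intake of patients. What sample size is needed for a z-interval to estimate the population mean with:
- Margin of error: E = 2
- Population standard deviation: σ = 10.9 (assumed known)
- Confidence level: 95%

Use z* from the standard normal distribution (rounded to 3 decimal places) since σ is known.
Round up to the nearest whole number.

Using z* since population σ is known (z-interval formula).

For 95% confidence, z* = 1.96 (from standard normal table)

Sample size formula for z-interval: n = (z*σ/E)²

n = (1.96 × 10.9 / 2)²
  = (10.682000)²
  = 114.1051

Round up to the nearest whole number: n = 115

115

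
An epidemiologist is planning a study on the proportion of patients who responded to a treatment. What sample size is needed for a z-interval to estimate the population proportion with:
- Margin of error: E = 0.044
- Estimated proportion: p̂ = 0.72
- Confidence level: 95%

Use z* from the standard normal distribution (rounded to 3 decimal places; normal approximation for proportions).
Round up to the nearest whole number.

Using z* for proportion z-interval (normal approximation).

For 95% confidence, z* = 1.96 (from standard normal table)

Sample size formula for proportion z-interval: n = z*²p̂(1-p̂)/E²

n = 1.96² × 0.72 × 0.28 / 0.044²
  = 3.8416 × 0.2016 / 0.001936
  = 400.0344

Round up to the nearest whole number: n = 401

401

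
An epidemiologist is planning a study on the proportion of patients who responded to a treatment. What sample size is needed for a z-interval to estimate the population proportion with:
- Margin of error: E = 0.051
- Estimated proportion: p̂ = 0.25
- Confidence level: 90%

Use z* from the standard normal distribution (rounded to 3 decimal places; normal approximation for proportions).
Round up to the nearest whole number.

Using z* for proportion z-interval (normal approximation).

For 90% confidence, z* = 1.645 (from standard normal table)

Sample size formula for proportion z-interval: n = z*²p̂(1-p̂)/E²

n = 1.645² × 0.25 × 0.75 / 0.051²
  = 2.706025 × 0.1875 / 0.002601
  = 195.0710

Round up to the nearest whole number: n = 196

196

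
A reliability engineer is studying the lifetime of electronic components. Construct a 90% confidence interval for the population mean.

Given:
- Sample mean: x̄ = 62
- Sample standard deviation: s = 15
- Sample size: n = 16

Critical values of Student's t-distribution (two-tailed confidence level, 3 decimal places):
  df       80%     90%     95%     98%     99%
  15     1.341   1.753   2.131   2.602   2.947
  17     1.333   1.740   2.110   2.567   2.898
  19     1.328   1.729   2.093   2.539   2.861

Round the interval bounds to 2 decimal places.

The population standard deviation σ is unknown (only the sample standard deviation s is given), so use a t-interval with df = n - 1 = 16 - 1 = 15.

For 90% confidence with df = 15, t* = 1.753 (from t-table)

Standard error: SE = s/√n = 15/√16 = 3.750000

Margin of error: E = t* × SE = 1.753 × 3.750000 = 6.5737

T-interval: x̄ ± E = 62 ± 6.5737 = (55.4263, 68.5738)

Rounded to 2 decimal places:

(55.43, 68.57)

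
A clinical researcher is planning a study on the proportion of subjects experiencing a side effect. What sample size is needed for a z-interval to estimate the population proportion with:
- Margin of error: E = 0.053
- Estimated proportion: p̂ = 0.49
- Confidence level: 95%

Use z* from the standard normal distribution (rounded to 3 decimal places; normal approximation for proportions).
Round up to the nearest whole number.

Using z* for proportion z-interval (normal approximation).

For 95% confidence, z* = 1.96 (from standard normal table)

Sample size formula for proportion z-interval: n = z*²p̂(1-p̂)/E²

n = 1.96² × 0.49 × 0.51 / 0.053²
  = 3.8416 × 0.2499 / 0.002809
  = 341.7643

Round up to the nearest whole number: n = 342

342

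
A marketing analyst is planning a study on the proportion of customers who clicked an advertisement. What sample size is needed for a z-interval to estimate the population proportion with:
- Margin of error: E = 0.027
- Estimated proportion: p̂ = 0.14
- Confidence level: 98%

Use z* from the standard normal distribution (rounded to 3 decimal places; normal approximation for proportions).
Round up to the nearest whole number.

Using z* for proportion z-interval (normal approximation).

For 98% confidence, z* = 2.326 (from standard normal table)

Sample size formula for proportion z-interval: n = z*²p̂(1-p̂)/E²

n = 2.326² × 0.14 × 0.86 / 0.027²
  = 5.410276 × 0.1204 / 0.000729
  = 893.5490

Round up to the nearest whole number: n = 894

894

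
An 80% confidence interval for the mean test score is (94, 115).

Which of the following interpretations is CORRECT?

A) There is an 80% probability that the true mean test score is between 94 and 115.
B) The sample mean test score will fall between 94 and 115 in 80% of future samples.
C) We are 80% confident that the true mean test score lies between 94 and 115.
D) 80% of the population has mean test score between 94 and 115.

A confidence interval represents our confidence in the procedure, not a probability statement about the parameter.

Key concept: If we repeated this sampling process many times and computed an 80% CI each time, about 80% of those intervals would contain the true population parameter.

For this specific interval (94, 115):
- Midpoint (point estimate): 104.5
- Margin of error: 10.5

The correct interpretation is the one stating confidence that the true parameter lies in the interval — option C.

C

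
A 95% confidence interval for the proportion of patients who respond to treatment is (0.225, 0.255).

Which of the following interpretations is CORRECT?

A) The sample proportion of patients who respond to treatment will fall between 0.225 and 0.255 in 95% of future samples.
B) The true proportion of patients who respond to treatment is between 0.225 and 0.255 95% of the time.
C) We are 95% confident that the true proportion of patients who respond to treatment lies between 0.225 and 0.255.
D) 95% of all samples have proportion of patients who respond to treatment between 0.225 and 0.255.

A confidence interval represents our confidence in the procedure, not a probability statement about the parameter.

Key concept: If we repeated this sampling process many times and computed a 95% CI each time, about 95% of those intervals would contain the true population parameter.

For this specific interval (0.225, 0.255):
- Midpoint (point estimate): 0.24
- Margin of error: 0.015

The correct interpretation is the one stating confidence that the true parameter lies in the interval — option C.

C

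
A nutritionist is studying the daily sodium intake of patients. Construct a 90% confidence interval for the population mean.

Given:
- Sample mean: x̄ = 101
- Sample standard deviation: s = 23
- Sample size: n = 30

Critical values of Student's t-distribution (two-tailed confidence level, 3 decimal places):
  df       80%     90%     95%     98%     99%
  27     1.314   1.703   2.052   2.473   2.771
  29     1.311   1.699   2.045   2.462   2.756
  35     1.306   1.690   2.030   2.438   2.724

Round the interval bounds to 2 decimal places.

The population standard deviation σ is unknown (only the sample standard deviation s is given), so use a t-interval with df = n - 1 = 30 - 1 = 29.

For 90% confidence with df = 29, t* = 1.699 (from t-table)

Standard error: SE = s/√n = 23/√30 = 4.199206

Margin of error: E = t* × SE = 1.699 × 4.199206 = 7.1345

T-interval: x̄ ± E = 101 ± 7.1345 = (93.8655, 108.1345)

Rounded to 2 decimal places:

(93.87, 108.13)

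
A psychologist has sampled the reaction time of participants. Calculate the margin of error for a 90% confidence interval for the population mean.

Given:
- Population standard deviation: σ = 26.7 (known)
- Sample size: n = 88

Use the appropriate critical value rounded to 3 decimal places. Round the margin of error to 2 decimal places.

The population standard deviation σ is known, so use the z-interval margin of error formula.

For 90% confidence, z* = 1.645 (from standard normal table)

Margin of error formula for z-interval: E = z* × σ/√n

E = 1.645 × 26.7/√88
  = 1.645 × 2.846230
  = 4.6820

Rounded to 2 decimal places:

4.68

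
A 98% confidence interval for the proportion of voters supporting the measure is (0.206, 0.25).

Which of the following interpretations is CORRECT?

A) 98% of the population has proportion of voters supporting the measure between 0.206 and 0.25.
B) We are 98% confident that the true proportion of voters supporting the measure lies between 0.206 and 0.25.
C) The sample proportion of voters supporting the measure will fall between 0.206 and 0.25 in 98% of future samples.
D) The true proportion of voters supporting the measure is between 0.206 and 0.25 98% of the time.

A confidence interval represents our confidence in the procedure, not a probability statement about the parameter.

Key concept: If we repeated this sampling process many times and computed a 98% CI each time, about 98% of those intervals would contain the true population parameter.

For this specific interval (0.206, 0.25):
- Midpoint (point estimate): 0.228
- Margin of error: 0.022

The correct interpretation is the one stating confidence that the true parameter lies in the interval — option B.

B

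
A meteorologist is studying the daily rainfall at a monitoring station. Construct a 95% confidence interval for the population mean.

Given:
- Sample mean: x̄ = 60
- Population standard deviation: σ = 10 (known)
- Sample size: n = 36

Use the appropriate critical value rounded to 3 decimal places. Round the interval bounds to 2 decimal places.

The population standard deviation σ is known, so use a z-interval (standard normal critical value).

For 95% confidence, z* = 1.96 (from standard normal table)

Standard error: SE = σ/√n = 10/√36 = 1.666667

Margin of error: E = z* × SE = 1.96 × 1.666667 = 3.2667

Z-interval: x̄ ± E = 60 ± 3.2667 = (56.7333, 63.2667)

Rounded to 2 decimal places:

(56.73, 63.27)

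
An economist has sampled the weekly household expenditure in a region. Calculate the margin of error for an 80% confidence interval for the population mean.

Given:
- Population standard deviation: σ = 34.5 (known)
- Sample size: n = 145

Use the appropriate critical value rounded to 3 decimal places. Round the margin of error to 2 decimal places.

The population standard deviation σ is known, so use the z-interval margin of error formula.

For 80% confidence, z* = 1.282 (from standard normal table)

Margin of error formula for z-interval: E = z* × σ/√n

E = 1.282 × 34.5/√145
  = 1.282 × 2.865069
  = 3.6730

Rounded to 2 decimal places:

3.67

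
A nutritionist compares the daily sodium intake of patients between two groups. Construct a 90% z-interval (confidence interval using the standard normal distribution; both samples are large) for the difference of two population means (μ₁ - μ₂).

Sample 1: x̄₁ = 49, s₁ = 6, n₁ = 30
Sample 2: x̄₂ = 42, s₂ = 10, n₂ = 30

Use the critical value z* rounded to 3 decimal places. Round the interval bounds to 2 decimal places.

Both samples are large (n₁ = 30 ≥ 30, n₂ = 30 ≥ 30), so a z-interval for the difference of means applies.

Point estimate: x̄₁ - x̄₂ = 49 - 42 = 7

Standard error: SE = √(s₁²/n₁ + s₂²/n₂)
= √(6²/30 + 10²/30)
= √(1.200000 + 3.333333)
= 2.129163

For 90% confidence, z* = 1.645 (from standard normal table)
Margin of error: E = z* × SE = 1.645 × 2.129163 = 3.5025

Z-interval: (x̄₁ - x̄₂) ± E = 7 ± 3.5025 = (3.4975, 10.5025)

Rounded to 2 decimal places:

(3.50, 10.50)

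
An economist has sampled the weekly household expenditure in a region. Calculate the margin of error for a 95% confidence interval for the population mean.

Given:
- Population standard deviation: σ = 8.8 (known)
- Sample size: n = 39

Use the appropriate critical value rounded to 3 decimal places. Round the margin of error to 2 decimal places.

The population standard deviation σ is known, so use the z-interval margin of error formula.

For 95% confidence, z* = 1.96 (from standard normal table)

Margin of error formula for z-interval: E = z* × σ/√n

E = 1.96 × 8.8/√39
  = 1.96 × 1.409128
  = 2.7619

Rounded to 2 decimal places:

2.76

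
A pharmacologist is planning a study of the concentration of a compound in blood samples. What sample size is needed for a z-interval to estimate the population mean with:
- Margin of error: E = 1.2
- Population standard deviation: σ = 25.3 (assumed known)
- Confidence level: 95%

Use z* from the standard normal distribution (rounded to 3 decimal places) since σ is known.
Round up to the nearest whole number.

Using z* since population σ is known (z-interval formula).

For 95% confidence, z* = 1.96 (from standard normal table)

Sample size formula for z-interval: n = (z*σ/E)²

n = (1.96 × 25.3 / 1.2)²
  = (41.323333)²
  = 1707.6179

Round up to the nearest whole number: n = 1708

1708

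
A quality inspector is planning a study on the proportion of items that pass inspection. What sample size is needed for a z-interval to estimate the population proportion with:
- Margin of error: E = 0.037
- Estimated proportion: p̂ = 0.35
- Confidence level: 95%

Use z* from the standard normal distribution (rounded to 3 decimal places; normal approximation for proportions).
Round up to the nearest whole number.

Using z* for proportion z-interval (normal approximation).

For 95% confidence, z* = 1.96 (from standard normal table)

Sample size formula for proportion z-interval: n = z*²p̂(1-p̂)/E²

n = 1.96² × 0.35 × 0.65 / 0.037²
  = 3.8416 × 0.2275 / 0.001369
  = 638.3959

Round up to the nearest whole number: n = 639

639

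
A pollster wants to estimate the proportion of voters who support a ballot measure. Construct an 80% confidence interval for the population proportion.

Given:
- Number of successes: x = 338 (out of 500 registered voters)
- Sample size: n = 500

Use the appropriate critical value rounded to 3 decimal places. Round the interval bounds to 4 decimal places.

Sample proportion: p̂ = 338/500 = 0.676000

Check conditions for normal approximation:
  np̂ = 338 ≥ 10 ✓
  n(1-p̂) = 162 ≥ 10 ✓

The sample is large enough, so use a z-interval (normal approximation) for the proportion.

For 80% confidence, z* = 1.282 (from standard normal table)

Standard error: SE = √(p̂(1-p̂)/n) = √(0.676000×0.324000/500) = 0.02092960

Margin of error: E = z* × SE = 1.282 × 0.02092960 = 0.026832

Z-interval: p̂ ± E = 0.676000 ± 0.026832 = (0.649168, 0.702832)

Rounded to 4 decimal places:

(0.6492, 0.7028)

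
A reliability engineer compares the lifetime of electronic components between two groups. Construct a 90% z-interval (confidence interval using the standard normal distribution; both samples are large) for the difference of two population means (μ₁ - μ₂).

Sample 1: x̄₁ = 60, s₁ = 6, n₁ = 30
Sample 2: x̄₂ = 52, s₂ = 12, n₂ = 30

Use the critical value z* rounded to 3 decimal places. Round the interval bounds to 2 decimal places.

Both samples are large (n₁ = 30 ≥ 30, n₂ = 30 ≥ 30), so a z-interval for the difference of means applies.

Point estimate: x̄₁ - x̄₂ = 60 - 52 = 8

Standard error: SE = √(s₁²/n₁ + s₂²/n₂)
= √(6²/30 + 12²/30)
= √(1.200000 + 4.800000)
= 2.449490

For 90% confidence, z* = 1.645 (from standard normal table)
Margin of error: E = z* × SE = 1.645 × 2.449490 = 4.0294

Z-interval: (x̄₁ - x̄₂) ± E = 8 ± 4.0294 = (3.9706, 12.0294)

Rounded to 2 decimal places:

(3.97, 12.03)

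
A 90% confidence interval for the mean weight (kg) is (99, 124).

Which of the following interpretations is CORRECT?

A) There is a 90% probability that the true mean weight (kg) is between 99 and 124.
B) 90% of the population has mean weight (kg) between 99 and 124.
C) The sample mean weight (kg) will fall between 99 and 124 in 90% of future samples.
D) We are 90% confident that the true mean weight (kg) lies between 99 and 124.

A confidence interval represents our confidence in the procedure, not a probability statement about the parameter.

Key concept: If we repeated this sampling process many times and computed a 90% CI each time, about 90% of those intervals would contain the true population parameter.

For this specific interval (99, 124):
- Midpoint (point estimate): 111.5
- Margin of error: 12.5

The correct interpretation is the one stating confidence that the true parameter lies in the interval — option D.

D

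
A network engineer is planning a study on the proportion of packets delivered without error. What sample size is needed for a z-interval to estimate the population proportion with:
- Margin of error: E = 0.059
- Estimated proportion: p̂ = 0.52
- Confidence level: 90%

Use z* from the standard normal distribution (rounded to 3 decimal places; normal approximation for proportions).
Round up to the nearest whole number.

Using z* for proportion z-interval (normal approximation).

For 90% confidence, z* = 1.645 (from standard normal table)

Sample size formula for proportion z-interval: n = z*²p̂(1-p̂)/E²

n = 1.645² × 0.52 × 0.48 / 0.059²
  = 2.706025 × 0.2496 / 0.003481
  = 194.0316

Round up to the nearest whole number: n = 195

195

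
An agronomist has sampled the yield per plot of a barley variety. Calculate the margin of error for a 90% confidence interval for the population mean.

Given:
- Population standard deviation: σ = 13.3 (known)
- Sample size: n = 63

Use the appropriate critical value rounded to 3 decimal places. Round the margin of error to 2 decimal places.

The population standard deviation σ is known, so use the z-interval margin of error formula.

For 90% confidence, z* = 1.645 (from standard normal table)

Margin of error formula for z-interval: E = z* × σ/√n

E = 1.645 × 13.3/√63
  = 1.645 × 1.675642
  = 2.7564

Rounded to 2 decimal places:

2.76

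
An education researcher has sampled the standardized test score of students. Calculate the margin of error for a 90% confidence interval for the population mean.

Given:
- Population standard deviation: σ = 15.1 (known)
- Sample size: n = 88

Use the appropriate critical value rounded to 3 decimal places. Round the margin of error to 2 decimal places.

The population standard deviation σ is known, so use the z-interval margin of error formula.

For 90% confidence, z* = 1.645 (from standard normal table)

Margin of error formula for z-interval: E = z* × σ/√n

E = 1.645 × 15.1/√88
  = 1.645 × 1.609665
  = 2.6479

Rounded to 2 decimal places:

2.65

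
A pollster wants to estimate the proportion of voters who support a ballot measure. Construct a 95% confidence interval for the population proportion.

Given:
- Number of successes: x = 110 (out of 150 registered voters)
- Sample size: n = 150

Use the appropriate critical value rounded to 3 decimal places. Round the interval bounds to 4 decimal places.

Sample proportion: p̂ = 110/150 = 0.733333

Check conditions for normal approximation:
  np̂ = 110 ≥ 10 ✓
  n(1-p̂) = 40 ≥ 10 ✓

The sample is large enough, so use a z-interval (normal approximation) for the proportion.

For 95% confidence, z* = 1.96 (from standard normal table)

Standard error: SE = √(p̂(1-p̂)/n) = √(0.733333×0.266667/150) = 0.03610684

Margin of error: E = z* × SE = 1.96 × 0.03610684 = 0.070769

Z-interval: p̂ ± E = 0.733333 ± 0.070769 = (0.662564, 0.804103)

Rounded to 4 decimal places:

(0.6626, 0.8041)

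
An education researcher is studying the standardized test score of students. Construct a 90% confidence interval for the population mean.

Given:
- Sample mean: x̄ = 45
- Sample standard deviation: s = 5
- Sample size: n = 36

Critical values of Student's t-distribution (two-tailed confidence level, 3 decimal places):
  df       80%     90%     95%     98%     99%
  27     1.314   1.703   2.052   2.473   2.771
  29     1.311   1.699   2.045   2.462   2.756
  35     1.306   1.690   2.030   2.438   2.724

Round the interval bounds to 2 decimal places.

The population standard deviation σ is unknown (only the sample standard deviation s is given), so use a t-interval with df = n - 1 = 36 - 1 = 35.

For 90% confidence with df = 35, t* = 1.690 (from t-table)

Standard error: SE = s/√n = 5/√36 = 0.833333

Margin of error: E = t* × SE = 1.690 × 0.833333 = 1.4083

T-interval: x̄ ± E = 45 ± 1.4083 = (43.5917, 46.4083)

Rounded to 2 decimal places:

(43.59, 46.41)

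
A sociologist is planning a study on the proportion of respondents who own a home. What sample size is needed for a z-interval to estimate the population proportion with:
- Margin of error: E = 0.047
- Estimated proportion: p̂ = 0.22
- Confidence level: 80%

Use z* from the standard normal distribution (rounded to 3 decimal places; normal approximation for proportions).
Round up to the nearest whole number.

Using z* for proportion z-interval (normal approximation).

For 80% confidence, z* = 1.282 (from standard normal table)

Sample size formula for proportion z-interval: n = z*²p̂(1-p̂)/E²

n = 1.282² × 0.22 × 0.78 / 0.047²
  = 1.643524 × 0.1716 / 0.002209
  = 127.6726

Round up to the nearest whole number: n = 128

128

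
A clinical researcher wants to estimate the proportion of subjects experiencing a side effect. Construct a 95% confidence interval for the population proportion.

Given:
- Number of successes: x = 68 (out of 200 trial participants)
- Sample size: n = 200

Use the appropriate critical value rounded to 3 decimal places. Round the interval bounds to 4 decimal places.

Sample proportion: p̂ = 68/200 = 0.340000

Check conditions for normal approximation:
  np̂ = 68 ≥ 10 ✓
  n(1-p̂) = 132 ≥ 10 ✓

The sample is large enough, so use a z-interval (normal approximation) for the proportion.

For 95% confidence, z* = 1.96 (from standard normal table)

Standard error: SE = √(p̂(1-p̂)/n) = √(0.340000×0.660000/200) = 0.03349627

Margin of error: E = z* × SE = 1.96 × 0.03349627 = 0.065653

Z-interval: p̂ ± E = 0.340000 ± 0.065653 = (0.274347, 0.405653)

Rounded to 4 decimal places:

(0.2743, 0.4057)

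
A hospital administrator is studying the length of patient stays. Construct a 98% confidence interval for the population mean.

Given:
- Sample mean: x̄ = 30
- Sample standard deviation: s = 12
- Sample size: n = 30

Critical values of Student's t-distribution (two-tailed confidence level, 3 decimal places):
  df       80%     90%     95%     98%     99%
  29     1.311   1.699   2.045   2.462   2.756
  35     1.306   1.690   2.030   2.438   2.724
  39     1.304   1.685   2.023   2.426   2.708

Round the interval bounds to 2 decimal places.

The population standard deviation σ is unknown (only the sample standard deviation s is given), so use a t-interval with df = n - 1 = 30 - 1 = 29.

For 98% confidence with df = 29, t* = 2.462 (from t-table)

Standard error: SE = s/√n = 12/√30 = 2.190890

Margin of error: E = t* × SE = 2.462 × 2.190890 = 5.3940

T-interval: x̄ ± E = 30 ± 5.3940 = (24.6060, 35.3940)

Rounded to 2 decimal places:

(24.61, 35.39)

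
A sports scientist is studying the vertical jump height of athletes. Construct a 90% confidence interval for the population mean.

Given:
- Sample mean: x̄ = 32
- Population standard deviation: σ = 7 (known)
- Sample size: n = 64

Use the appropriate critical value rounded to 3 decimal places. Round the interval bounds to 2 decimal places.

The population standard deviation σ is known, so use a z-interval (standard normal critical value).

For 90% confidence, z* = 1.645 (from standard normal table)

Standard error: SE = σ/√n = 7/√64 = 0.875000

Margin of error: E = z* × SE = 1.645 × 0.875000 = 1.4394

Z-interval: x̄ ± E = 32 ± 1.4394 = (30.5606, 33.4394)

Rounded to 2 decimal places:

(30.56, 33.44)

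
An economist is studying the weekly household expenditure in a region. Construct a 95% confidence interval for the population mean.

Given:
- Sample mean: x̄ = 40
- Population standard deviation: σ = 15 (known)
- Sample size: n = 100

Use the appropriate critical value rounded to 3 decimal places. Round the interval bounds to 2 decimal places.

The population standard deviation σ is known, so use a z-interval (standard normal critical value).

For 95% confidence, z* = 1.96 (from standard normal table)

Standard error: SE = σ/√n = 15/√100 = 1.500000

Margin of error: E = z* × SE = 1.96 × 1.500000 = 2.9400

Z-interval: x̄ ± E = 40 ± 2.9400 = (37.0600, 42.9400)

Rounded to 2 decimal places:

(37.06, 42.94)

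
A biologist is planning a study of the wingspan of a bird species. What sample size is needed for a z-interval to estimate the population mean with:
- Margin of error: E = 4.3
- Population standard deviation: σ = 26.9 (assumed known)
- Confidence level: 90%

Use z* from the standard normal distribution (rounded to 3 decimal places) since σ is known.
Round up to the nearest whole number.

Using z* since population σ is known (z-interval formula).

For 90% confidence, z* = 1.645 (from standard normal table)

Sample size formula for z-interval: n = (z*σ/E)²

n = (1.645 × 26.9 / 4.3)²
  = (10.290814)²
  = 105.9009

Round up to the nearest whole number: n = 106

106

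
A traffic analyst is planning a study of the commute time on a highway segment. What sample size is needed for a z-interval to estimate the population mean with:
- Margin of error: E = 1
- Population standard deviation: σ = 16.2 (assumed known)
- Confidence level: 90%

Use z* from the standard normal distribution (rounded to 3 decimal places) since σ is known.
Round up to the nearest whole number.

Using z* since population σ is known (z-interval formula).

For 90% confidence, z* = 1.645 (from standard normal table)

Sample size formula for z-interval: n = (z*σ/E)²

n = (1.645 × 16.2 / 1)²
  = (26.649000)²
  = 710.1692

Round up to the nearest whole number: n = 711

711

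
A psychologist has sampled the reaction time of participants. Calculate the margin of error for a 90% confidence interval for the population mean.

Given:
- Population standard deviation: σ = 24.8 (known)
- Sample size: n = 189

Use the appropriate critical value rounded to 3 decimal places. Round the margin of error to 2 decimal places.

The population standard deviation σ is known, so use the z-interval margin of error formula.

For 90% confidence, z* = 1.645 (from standard normal table)

Margin of error formula for z-interval: E = z* × σ/√n

E = 1.645 × 24.8/√189
  = 1.645 × 1.803935
  = 2.9675

Rounded to 2 decimal places:

2.97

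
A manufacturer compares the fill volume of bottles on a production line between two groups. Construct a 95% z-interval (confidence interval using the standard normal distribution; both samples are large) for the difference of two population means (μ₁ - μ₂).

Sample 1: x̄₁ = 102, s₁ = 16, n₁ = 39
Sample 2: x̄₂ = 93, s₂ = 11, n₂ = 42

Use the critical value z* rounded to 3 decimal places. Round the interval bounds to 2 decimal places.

Both samples are large (n₁ = 39 ≥ 30, n₂ = 42 ≥ 30), so a z-interval for the difference of means applies.

Point estimate: x̄₁ - x̄₂ = 102 - 93 = 9

Standard error: SE = √(s₁²/n₁ + s₂²/n₂)
= √(16²/39 + 11²/42)
= √(6.564103 + 2.880952)
= 3.073281

For 95% confidence, z* = 1.96 (from standard normal table)
Margin of error: E = z* × SE = 1.96 × 3.073281 = 6.0236

Z-interval: (x̄₁ - x̄₂) ± E = 9 ± 6.0236 = (2.9764, 15.0236)

Rounded to 2 decimal places:

(2.98, 15.02)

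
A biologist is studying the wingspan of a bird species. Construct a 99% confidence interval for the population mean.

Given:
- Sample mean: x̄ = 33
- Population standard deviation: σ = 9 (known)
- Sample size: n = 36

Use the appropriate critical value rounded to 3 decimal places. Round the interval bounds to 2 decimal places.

The population standard deviation σ is known, so use a z-interval (standard normal critical value).

For 99% confidence, z* = 2.576 (from standard normal table)

Standard error: SE = σ/√n = 9/√36 = 1.500000

Margin of error: E = z* × SE = 2.576 × 1.500000 = 3.8640

Z-interval: x̄ ± E = 33 ± 3.8640 = (29.1360, 36.8640)

Rounded to 2 decimal places:

(29.14, 36.86)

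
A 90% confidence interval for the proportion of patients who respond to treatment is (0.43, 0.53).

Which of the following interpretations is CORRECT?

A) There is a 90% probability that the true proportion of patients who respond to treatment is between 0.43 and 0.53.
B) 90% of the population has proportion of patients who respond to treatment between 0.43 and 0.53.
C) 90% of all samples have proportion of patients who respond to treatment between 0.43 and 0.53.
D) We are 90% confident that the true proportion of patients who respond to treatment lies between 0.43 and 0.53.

A confidence interval represents our confidence in the procedure, not a probability statement about the parameter.

Key concept: If we repeated this sampling process many times and computed a 90% CI each time, about 90% of those intervals would contain the true population parameter.

For this specific interval (0.43, 0.53):
- Midpoint (point estimate): 0.48
- Margin of error: 0.05

The correct interpretation is the one stating confidence that the true parameter lies in the interval — option D.

D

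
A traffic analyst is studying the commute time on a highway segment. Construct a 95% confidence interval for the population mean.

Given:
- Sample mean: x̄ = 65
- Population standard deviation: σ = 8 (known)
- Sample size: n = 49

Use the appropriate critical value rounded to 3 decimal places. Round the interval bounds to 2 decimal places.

The population standard deviation σ is known, so use a z-interval (standard normal critical value).

For 95% confidence, z* = 1.96 (from standard normal table)

Standard error: SE = σ/√n = 8/√49 = 1.142857

Margin of error: E = z* × SE = 1.96 × 1.142857 = 2.2400

Z-interval: x̄ ± E = 65 ± 2.2400 = (62.7600, 67.2400)

Rounded to 2 decimal places:

(62.76, 67.24)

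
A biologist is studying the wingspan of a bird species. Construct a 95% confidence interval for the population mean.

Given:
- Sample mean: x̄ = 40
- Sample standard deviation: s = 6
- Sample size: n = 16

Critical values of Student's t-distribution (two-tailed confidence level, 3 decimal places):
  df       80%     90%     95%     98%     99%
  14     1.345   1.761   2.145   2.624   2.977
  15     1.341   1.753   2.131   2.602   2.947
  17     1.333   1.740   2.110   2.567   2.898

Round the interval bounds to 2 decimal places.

The population standard deviation σ is unknown (only the sample standard deviation s is given), so use a t-interval with df = n - 1 = 16 - 1 = 15.

For 95% confidence with df = 15, t* = 2.131 (from t-table)

Standard error: SE = s/√n = 6/√16 = 1.500000

Margin of error: E = t* × SE = 2.131 × 1.500000 = 3.1965

T-interval: x̄ ± E = 40 ± 3.1965 = (36.8035, 43.1965)

Rounded to 2 decimal places:

(36.80, 43.20)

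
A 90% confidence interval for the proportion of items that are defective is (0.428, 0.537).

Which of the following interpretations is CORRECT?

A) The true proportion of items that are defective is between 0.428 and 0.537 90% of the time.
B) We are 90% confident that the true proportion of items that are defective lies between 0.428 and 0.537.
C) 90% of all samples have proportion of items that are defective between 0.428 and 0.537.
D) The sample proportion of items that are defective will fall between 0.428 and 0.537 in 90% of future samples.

A confidence interval represents our confidence in the procedure, not a probability statement about the parameter.

Key concept: If we repeated this sampling process many times and computed a 90% CI each time, about 90% of those intervals would contain the true population parameter.

For this specific interval (0.428, 0.537):
- Midpoint (point estimate): 0.4825
- Margin of error: 0.0545

The correct interpretation is the one stating confidence that the true parameter lies in the interval — option B.

B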